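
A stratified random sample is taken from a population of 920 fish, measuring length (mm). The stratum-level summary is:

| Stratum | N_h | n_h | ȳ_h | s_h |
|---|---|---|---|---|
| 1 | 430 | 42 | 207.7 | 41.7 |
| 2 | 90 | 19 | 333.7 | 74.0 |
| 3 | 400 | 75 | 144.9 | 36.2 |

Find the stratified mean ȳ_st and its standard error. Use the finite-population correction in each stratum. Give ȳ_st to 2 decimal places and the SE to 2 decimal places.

ȳ_st ≈ 192.72, SE ≈ 3.61

ȳ_st = Σ W_h ȳ_h = (430·207.7 + 90·333.7 + 400·144.9)/920 = 192.72174
V̂(ȳ_st) = Σ W_h² (1 − n_h/N_h) s_h²/n_h, with W_h = N_h/N and N = 920:
  stratum 1: (430/920)²·(1 − 42/430)·41.7²/42 = 8.16107
  stratum 2: (90/920)²·(1 − 19/90)·74.0²/19 = 2.17588
  stratum 3: (400/920)²·(1 − 75/400)·36.2²/75 = 2.68364
V̂(ȳ_st) = 13.0206
SE(ȳ_st) = √13.0206 = 3.60841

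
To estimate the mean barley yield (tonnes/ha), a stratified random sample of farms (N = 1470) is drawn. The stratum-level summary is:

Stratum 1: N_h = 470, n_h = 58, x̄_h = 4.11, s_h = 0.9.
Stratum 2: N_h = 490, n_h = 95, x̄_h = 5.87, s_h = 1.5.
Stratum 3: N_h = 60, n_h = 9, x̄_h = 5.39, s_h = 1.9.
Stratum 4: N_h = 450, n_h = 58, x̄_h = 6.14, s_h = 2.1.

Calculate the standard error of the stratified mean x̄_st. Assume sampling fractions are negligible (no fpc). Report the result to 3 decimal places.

SE(x̄_st) ≈ 0.109

V̂(x̄_st) = Σ W_h² s_h²/n_h, with W_h = N_h/N and N = 1470:
  stratum 1: (470/1470)²·0.9²/58 = 0.00142764
  stratum 2: (490/1470)²·1.5²/95 = 0.00263158
  stratum 3: (60/1470)²·1.9²/9 = 0.00066824
  stratum 4: (450/1470)²·2.1²/58 = 0.00712526
V̂(x̄_st) = 0.0118527
SE(x̄_st) = √0.0118527 = 0.10887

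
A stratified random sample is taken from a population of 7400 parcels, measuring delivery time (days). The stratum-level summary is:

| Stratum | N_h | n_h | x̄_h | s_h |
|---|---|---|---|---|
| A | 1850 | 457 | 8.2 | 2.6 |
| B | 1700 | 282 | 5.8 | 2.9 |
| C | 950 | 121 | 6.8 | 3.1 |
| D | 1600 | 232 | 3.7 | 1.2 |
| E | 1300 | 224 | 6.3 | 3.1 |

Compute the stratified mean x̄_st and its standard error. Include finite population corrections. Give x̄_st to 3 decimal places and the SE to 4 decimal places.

x̄_st ≈ 6.162, SE ≈ 0.0670

x̄_st = Σ W_h x̄_h = (1850·8.2 + 1700·5.8 + 950·6.8 + 1600·3.7 + 1300·6.3)/7400 = 6.16216
V̂(x̄_st) = Σ W_h² (1 − n_h/N_h) s_h²/n_h, with W_h = N_h/N and N = 7400:
  stratum A: (1850/7400)²·(1 − 457/1850)·2.6²/457 = 0.000696129
  stratum B: (1700/7400)²·(1 − 282/1700)·2.9²/282 = 0.00131283
  stratum C: (950/7400)²·(1 − 121/950)·3.1²/121 = 0.00114223
  stratum D: (1600/7400)²·(1 − 232/1600)·1.2²/232 = 0.000248095
  stratum E: (1300/7400)²·(1 − 224/1300)·3.1²/224 = 0.00109589
V̂(x̄_st) = 0.00449517
SE(x̄_st) = √0.00449517 = 0.0670461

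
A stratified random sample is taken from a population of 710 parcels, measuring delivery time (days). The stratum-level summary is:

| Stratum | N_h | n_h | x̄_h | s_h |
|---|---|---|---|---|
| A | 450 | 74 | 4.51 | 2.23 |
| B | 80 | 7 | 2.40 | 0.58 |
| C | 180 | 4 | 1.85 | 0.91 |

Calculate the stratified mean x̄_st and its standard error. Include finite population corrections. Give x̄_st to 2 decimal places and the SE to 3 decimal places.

x̄_st = Σ W_h x̄_h = (450·4.51 + 80·2.40 + 180·1.85)/710 = 3.59789
V̂(x̄_st) = Σ W_h² (1 − n_h/N_h) s_h²/n_h, with W_h = N_h/N and N = 710:
  stratum A: (450/710)²·(1 − 74/450)·2.23²/74 = 0.022556
  stratum B: (80/710)²·(1 − 7/80)·0.58²/7 = 0.000556742
  stratum C: (180/710)²·(1 − 4/180)·0.91²/4 = 0.0130104
V̂(x̄_st) = 0.0361231
SE(x̄_st) = √0.0361231 = 0.190061

x̄_st ≈ 3.60, SE ≈ 0.190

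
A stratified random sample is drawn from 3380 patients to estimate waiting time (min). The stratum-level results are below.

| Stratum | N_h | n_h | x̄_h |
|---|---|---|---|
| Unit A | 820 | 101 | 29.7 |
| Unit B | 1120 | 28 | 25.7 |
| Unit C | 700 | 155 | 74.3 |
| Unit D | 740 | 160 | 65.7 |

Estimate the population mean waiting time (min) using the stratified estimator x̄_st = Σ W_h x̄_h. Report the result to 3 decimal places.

x̄_st ≈ 45.493

N = Σ N_h = 3380. Stratum weights W_h = N_h/N.
x̄_st = (820·29.7 + 1120·25.7 + 700·74.3 + 740·65.7) / 3380 = 45.49290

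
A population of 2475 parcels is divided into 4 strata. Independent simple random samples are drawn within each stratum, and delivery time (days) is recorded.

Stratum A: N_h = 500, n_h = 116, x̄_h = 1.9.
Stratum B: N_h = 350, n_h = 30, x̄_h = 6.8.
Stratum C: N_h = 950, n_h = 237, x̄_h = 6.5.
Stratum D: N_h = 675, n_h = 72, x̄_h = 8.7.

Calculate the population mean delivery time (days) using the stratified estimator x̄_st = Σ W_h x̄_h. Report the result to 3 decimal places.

N = Σ N_h = 2475. Stratum weights W_h = N_h/N.
x̄_st = (500·1.9 + 350·6.8 + 950·6.5 + 675·8.7) / 2475 = 6.21313

x̄_st ≈ 6.213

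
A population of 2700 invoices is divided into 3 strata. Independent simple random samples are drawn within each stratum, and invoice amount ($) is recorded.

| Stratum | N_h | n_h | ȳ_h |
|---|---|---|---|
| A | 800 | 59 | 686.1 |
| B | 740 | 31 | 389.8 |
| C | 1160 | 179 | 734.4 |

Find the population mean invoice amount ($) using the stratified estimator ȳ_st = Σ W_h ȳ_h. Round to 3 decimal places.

ȳ_st ≈ 625.643

N = Σ N_h = 2700. Stratum weights W_h = N_h/N.
ȳ_st = (800·686.1 + 740·389.8 + 1160·734.4) / 2700 = 625.64296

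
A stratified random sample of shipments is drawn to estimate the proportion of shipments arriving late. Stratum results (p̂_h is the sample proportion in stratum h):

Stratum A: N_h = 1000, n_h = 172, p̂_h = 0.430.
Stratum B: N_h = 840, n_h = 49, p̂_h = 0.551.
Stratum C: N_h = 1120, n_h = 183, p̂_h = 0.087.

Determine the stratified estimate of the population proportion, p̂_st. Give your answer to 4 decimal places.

N = 2960; stratum weights W_h = N_h/N.
p̂_st = Σ W_h p̂_h = (1000·0.430 + 840·0.551 + 1120·0.087)/2960 = 0.33455

p̂_st ≈ 0.3346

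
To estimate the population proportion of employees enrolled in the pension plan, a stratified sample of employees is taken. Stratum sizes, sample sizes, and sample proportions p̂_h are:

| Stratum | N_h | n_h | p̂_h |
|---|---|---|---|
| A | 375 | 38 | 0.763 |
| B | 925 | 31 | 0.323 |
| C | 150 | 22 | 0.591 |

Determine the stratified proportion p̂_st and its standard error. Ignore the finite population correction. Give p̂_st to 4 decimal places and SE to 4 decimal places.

N = 1450; stratum weights W_h = N_h/N.
p̂_st = Σ W_h p̂_h = (375·0.763 + 925·0.323 + 150·0.591)/1450 = 0.46452
V̂(p̂_st) = Σ W_h² p̂_h(1−p̂_h)/(n_h−1):
  stratum A: (375/1450)²·0.763·0.237/37 = 0.000326887
  stratum B: (925/1450)²·0.323·0.677/30 = 0.00296632
  stratum C: (150/1450)²·0.591·0.409/21 = 0.000123179
V̂(p̂_st) = 0.00341638; SE = √V̂ = 0.0584498

p̂_st ≈ 0.4645, SE ≈ 0.0584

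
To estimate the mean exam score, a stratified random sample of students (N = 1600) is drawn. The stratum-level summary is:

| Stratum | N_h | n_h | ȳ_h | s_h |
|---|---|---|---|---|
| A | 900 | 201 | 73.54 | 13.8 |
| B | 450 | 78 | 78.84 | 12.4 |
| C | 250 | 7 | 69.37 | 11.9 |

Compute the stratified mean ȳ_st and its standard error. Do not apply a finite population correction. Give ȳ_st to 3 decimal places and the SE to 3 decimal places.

ȳ_st = Σ W_h ȳ_h = (900·73.54 + 450·78.84 + 250·69.37)/1600 = 74.37906
V̂(ȳ_st) = Σ W_h² s_h²/n_h, with W_h = N_h/N and N = 1600:
  stratum A: (900/1600)²·13.8²/201 = 0.299783
  stratum B: (450/1600)²·12.4²/78 = 0.155931
  stratum C: (250/1600)²·11.9²/7 = 0.493896
V̂(ȳ_st) = 0.949611
SE(ȳ_st) = √0.949611 = 0.97448

ȳ_st ≈ 74.379, SE ≈ 0.974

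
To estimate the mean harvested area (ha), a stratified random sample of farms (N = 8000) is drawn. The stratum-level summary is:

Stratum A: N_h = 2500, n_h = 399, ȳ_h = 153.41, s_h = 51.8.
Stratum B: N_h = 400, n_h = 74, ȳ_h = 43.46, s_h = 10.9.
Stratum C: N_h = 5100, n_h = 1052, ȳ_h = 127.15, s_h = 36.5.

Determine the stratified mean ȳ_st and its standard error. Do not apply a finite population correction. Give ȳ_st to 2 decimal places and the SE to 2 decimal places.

ȳ_st = Σ W_h ȳ_h = (2500·153.41 + 400·43.46 + 5100·127.15)/8000 = 131.17175
V̂(ȳ_st) = Σ W_h² s_h²/n_h, with W_h = N_h/N and N = 8000:
  stratum A: (2500/8000)²·51.8²/399 = 0.65673
  stratum B: (400/8000)²·10.9²/74 = 0.00401385
  stratum C: (5100/8000)²·36.5²/1052 = 0.514672
V̂(ȳ_st) = 1.17542
SE(ȳ_st) = √1.17542 = 1.08417

ȳ_st ≈ 131.17, SE ≈ 1.08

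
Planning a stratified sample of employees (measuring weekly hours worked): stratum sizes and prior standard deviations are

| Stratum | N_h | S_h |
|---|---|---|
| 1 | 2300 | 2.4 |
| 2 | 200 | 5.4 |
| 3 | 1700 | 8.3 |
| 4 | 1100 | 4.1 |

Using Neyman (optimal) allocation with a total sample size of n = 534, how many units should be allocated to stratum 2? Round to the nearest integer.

23

Neyman allocation: n_h = n · N_h S_h / Σ N_i S_i, with n = 534.
  stratum 1: N_h·S_h = 2300·2.4 = 5520.00
  stratum 2: N_h·S_h = 200·5.4 = 1080.00
  stratum 3: N_h·S_h = 1700·8.3 = 14110.00
  stratum 4: N_h·S_h = 1100·4.1 = 4510.00
Σ N_h S_h = 25220.00
n for stratum 2 = 534·1080.00/25220.00 = 22.868 → 23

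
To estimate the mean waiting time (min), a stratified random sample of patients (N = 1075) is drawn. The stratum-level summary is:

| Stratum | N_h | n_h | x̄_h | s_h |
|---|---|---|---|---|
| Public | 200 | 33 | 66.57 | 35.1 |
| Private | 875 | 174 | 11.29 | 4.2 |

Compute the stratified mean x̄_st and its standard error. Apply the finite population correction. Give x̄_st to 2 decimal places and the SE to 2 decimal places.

x̄_st = Σ W_h x̄_h = (200·66.57 + 875·11.29)/1075 = 21.57465
V̂(x̄_st) = Σ W_h² (1 − n_h/N_h) s_h²/n_h, with W_h = N_h/N and N = 1075:
  stratum Public: (200/1075)²·(1 − 33/200)·35.1²/33 = 1.07902
  stratum Private: (875/1075)²·(1 − 174/875)·4.2²/174 = 0.0538094
V̂(x̄_st) = 1.13283
SE(x̄_st) = √1.13283 = 1.06434

x̄_st ≈ 21.57, SE ≈ 1.06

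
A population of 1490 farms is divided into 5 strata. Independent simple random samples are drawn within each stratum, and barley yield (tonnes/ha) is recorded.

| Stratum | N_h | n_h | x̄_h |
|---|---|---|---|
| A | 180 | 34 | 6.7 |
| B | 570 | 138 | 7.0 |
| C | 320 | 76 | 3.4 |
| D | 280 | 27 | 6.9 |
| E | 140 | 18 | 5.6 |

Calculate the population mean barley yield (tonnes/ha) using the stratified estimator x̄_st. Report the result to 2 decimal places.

x̄_st ≈ 6.04

N = Σ N_h = 1490. Stratum weights W_h = N_h/N.
x̄_st = (180·6.7 + 570·7.0 + 320·3.4 + 280·6.9 + 140·5.6) / 1490 = 6.0403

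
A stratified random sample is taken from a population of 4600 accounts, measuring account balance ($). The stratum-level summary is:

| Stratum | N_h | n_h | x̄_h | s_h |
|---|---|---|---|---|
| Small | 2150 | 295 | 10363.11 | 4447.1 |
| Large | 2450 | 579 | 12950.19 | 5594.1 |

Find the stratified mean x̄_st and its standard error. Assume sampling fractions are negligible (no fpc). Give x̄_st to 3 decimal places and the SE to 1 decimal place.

x̄_st = Σ W_h x̄_h = (2150·10363.11 + 2450·12950.19)/4600 = 11741.01130
V̂(x̄_st) = Σ W_h² s_h²/n_h, with W_h = N_h/N and N = 4600:
  stratum Small: (2150/4600)²·4447.1²/295 = 14645.1
  stratum Large: (2450/4600)²·5594.1²/579 = 15332
V̂(x̄_st) = 29977.1
SE(x̄_st) = √29977.1 = 173.139

x̄_st ≈ 11741.011, SE ≈ 173.1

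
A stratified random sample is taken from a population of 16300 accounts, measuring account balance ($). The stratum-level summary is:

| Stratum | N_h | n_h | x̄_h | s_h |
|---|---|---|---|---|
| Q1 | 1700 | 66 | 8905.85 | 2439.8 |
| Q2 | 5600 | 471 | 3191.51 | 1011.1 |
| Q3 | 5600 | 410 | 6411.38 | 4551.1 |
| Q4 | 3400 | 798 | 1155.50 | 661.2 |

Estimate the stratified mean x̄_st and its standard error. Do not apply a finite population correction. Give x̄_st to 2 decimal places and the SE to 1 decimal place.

x̄_st ≈ 4469.01, SE ≈ 85.0

x̄_st = Σ W_h x̄_h = (1700·8905.85 + 5600·3191.51 + 5600·6411.38 + 3400·1155.50)/16300 = 4469.00791
V̂(x̄_st) = Σ W_h² s_h²/n_h, with W_h = N_h/N and N = 16300:
  stratum Q1: (1700/16300)²·2439.8²/66 = 981.041
  stratum Q2: (5600/16300)²·1011.1²/471 = 256.194
  stratum Q3: (5600/16300)²·4551.1²/410 = 5962.79
  stratum Q4: (3400/16300)²·661.2²/798 = 23.8367
V̂(x̄_st) = 7223.86
SE(x̄_st) = √7223.86 = 84.9933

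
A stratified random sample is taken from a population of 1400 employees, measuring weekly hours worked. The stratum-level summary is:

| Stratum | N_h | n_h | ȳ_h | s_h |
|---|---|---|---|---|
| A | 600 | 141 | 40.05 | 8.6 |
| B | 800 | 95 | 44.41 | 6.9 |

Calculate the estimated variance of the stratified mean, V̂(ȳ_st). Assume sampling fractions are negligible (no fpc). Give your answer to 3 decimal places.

V̂(ȳ_st) = Σ W_h² s_h²/n_h, with W_h = N_h/N and N = 1400:
  stratum A: (600/1400)²·8.6²/141 = 0.0963439
  stratum B: (800/1400)²·6.9²/95 = 0.163643
V̂(ȳ_st) = 0.259987

V̂(ȳ_st) ≈ 0.260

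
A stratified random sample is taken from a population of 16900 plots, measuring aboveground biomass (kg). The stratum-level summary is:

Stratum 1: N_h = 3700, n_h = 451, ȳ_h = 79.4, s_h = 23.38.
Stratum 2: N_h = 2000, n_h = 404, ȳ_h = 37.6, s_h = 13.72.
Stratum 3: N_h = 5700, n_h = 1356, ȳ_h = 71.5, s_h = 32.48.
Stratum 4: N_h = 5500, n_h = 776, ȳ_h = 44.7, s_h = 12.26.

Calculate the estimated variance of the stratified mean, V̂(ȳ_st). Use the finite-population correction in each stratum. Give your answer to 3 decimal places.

V̂(ȳ_st) = Σ W_h² (1 − n_h/N_h) s_h²/n_h, with W_h = N_h/N and N = 16900:
  stratum 1: (3700/16900)²·(1 − 451/3700)·23.38²/451 = 0.0510141
  stratum 2: (2000/16900)²·(1 − 404/2000)·13.72²/404 = 0.00520734
  stratum 3: (5700/16900)²·(1 − 1356/5700)·32.48²/1356 = 0.0674472
  stratum 4: (5500/16900)²·(1 − 776/5500)·12.26²/776 = 0.0176205
V̂(ȳ_st) = 0.141289

V̂(ȳ_st) ≈ 0.141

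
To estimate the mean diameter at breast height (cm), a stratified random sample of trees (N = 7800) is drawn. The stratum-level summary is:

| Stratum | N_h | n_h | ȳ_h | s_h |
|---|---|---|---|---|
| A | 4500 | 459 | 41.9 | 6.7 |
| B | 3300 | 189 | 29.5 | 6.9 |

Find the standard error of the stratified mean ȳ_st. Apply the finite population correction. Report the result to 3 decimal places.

SE(ȳ_st) ≈ 0.268

V̂(ȳ_st) = Σ W_h² (1 − n_h/N_h) s_h²/n_h, with W_h = N_h/N and N = 7800:
  stratum A: (4500/7800)²·(1 − 459/4500)·6.7²/459 = 0.0292314
  stratum B: (3300/7800)²·(1 − 189/3300)·6.9²/189 = 0.0425071
V̂(ȳ_st) = 0.0717384
SE(ȳ_st) = √0.0717384 = 0.26784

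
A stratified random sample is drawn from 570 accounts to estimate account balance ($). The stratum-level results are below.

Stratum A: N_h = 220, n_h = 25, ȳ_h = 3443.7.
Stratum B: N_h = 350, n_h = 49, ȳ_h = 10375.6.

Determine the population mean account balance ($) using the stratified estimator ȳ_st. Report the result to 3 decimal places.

N = Σ N_h = 570. Stratum weights W_h = N_h/N.
ȳ_st = (220·3443.7 + 350·10375.6) / 570 = 7700.12982

ȳ_st ≈ 7700.130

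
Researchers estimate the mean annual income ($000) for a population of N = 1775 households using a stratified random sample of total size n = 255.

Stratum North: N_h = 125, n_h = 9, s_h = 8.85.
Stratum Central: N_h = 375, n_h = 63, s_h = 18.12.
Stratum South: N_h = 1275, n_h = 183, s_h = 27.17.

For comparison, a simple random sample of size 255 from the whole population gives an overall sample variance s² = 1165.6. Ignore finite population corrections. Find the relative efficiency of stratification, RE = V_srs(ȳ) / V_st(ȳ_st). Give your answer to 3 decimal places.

V̂(ȳ_st) = Σ W_h² s_h²/n_h, with W_h = N_h/N and N = 1775:
  stratum North: (125/1775)²·8.85²/9 = 0.0431586
  stratum Central: (375/1775)²·18.12²/63 = 0.232617
  stratum South: (1275/1775)²·27.17²/183 = 2.08138
V_st = 2.35716
V_srs = s²/n = 1165.6/255 = 4.57098
Relative efficiency = V_srs / V_st = 4.57098/2.35716 = 1.9392

RE ≈ 1.939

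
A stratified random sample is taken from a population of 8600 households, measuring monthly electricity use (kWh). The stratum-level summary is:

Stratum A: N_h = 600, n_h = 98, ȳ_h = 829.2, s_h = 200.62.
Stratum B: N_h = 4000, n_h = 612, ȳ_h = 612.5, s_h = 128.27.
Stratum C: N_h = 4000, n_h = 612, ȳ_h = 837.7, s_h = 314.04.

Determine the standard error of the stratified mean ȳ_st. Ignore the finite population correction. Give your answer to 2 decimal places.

SE(ȳ_st) ≈ 6.53

V̂(ȳ_st) = Σ W_h² s_h²/n_h, with W_h = N_h/N and N = 8600:
  stratum A: (600/8600)²·200.62²/98 = 1.99907
  stratum B: (4000/8600)²·128.27²/612 = 5.81597
  stratum C: (4000/8600)²·314.04²/612 = 34.8611
V̂(ȳ_st) = 42.6762
SE(ȳ_st) = √42.6762 = 6.5327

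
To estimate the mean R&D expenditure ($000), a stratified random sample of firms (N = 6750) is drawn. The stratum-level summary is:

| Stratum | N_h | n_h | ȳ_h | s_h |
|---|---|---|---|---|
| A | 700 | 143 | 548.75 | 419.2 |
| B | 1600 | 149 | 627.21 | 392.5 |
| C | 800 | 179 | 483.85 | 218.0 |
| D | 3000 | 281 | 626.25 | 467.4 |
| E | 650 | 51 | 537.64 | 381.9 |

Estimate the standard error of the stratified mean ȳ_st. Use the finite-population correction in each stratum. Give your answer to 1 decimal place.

SE(ȳ_st) ≈ 15.2

V̂(ȳ_st) = Σ W_h² (1 − n_h/N_h) s_h²/n_h, with W_h = N_h/N and N = 6750:
  stratum A: (700/6750)²·(1 − 143/700)·419.2²/143 = 10.516
  stratum B: (1600/6750)²·(1 − 149/1600)·392.5²/149 = 52.6833
  stratum C: (800/6750)²·(1 − 179/800)·218.0²/179 = 2.8949
  stratum D: (3000/6750)²·(1 − 281/3000)·467.4²/281 = 139.186
  stratum E: (650/6750)²·(1 − 51/650)·381.9²/51 = 24.4378
V̂(ȳ_st) = 229.718
SE(ȳ_st) = √229.718 = 15.1564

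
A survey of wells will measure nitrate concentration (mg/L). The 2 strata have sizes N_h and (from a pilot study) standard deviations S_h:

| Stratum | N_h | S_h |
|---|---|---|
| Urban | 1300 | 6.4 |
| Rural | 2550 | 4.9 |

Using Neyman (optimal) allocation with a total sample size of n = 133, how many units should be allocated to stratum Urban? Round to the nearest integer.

Neyman allocation: n_h = n · N_h S_h / Σ N_i S_i, with n = 133.
  stratum Urban: N_h·S_h = 1300·6.4 = 8320.00
  stratum Rural: N_h·S_h = 2550·4.9 = 12495.00
Σ N_h S_h = 20815.00
n for stratum Urban = 133·8320.00/20815.00 = 53.162 → 53

53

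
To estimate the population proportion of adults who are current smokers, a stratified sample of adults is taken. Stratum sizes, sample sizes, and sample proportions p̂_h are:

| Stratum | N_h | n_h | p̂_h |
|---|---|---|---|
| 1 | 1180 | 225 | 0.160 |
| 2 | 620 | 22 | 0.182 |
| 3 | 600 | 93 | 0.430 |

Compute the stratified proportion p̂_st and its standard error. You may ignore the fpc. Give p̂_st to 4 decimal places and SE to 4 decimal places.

p̂_st ≈ 0.2332, SE ≈ 0.0280

N = 2400; stratum weights W_h = N_h/N.
p̂_st = Σ W_h p̂_h = (1180·0.160 + 620·0.182 + 600·0.430)/2400 = 0.23318
V̂(p̂_st) = Σ W_h² p̂_h(1−p̂_h)/(n_h−1):
  stratum 1: (1180/2400)²·0.160·0.840/224 = 0.000145042
  stratum 2: (620/2400)²·0.182·0.818/21 = 0.000473115
  stratum 3: (600/2400)²·0.430·0.570/92 = 0.000166508
V̂(p̂_st) = 0.000784664; SE = √V̂ = 0.0280119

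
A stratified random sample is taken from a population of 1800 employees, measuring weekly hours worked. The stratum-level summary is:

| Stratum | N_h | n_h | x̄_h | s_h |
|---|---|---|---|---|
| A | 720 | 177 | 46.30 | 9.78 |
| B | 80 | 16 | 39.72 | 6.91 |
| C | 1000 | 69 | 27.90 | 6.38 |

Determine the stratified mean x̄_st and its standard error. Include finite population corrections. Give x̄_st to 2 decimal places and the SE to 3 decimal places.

x̄_st = Σ W_h x̄_h = (720·46.30 + 80·39.72 + 1000·27.90)/1800 = 35.78533
V̂(x̄_st) = Σ W_h² (1 − n_h/N_h) s_h²/n_h, with W_h = N_h/N and N = 1800:
  stratum A: (720/1800)²·(1 − 177/720)·9.78²/177 = 0.0652066
  stratum B: (80/1800)²·(1 − 16/80)·6.91²/16 = 0.00471586
  stratum C: (1000/1800)²·(1 − 69/1000)·6.38²/69 = 0.169511
V̂(x̄_st) = 0.239433
SE(x̄_st) = √0.239433 = 0.489319

x̄_st ≈ 35.79, SE ≈ 0.489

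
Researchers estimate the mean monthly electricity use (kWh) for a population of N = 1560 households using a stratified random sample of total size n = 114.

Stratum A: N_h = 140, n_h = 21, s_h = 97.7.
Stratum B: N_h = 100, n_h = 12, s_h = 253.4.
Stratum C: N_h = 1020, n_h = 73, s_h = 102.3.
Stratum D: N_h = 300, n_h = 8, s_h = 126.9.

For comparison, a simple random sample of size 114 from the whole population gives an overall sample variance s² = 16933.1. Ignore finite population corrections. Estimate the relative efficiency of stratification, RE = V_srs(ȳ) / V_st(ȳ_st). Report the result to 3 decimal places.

V̂(ȳ_st) = Σ W_h² s_h²/n_h, with W_h = N_h/N and N = 1560:
  stratum A: (140/1560)²·97.7²/21 = 3.66081
  stratum B: (100/1560)²·253.4²/12 = 21.9879
  stratum C: (1020/1560)²·102.3²/73 = 61.2886
  stratum D: (300/1560)²·126.9²/8 = 74.4435
V_st = 161.381
V_srs = s²/n = 16933.1/114 = 148.536
Relative efficiency = V_srs / V_st = 148.536/161.381 = 0.9204

RE ≈ 0.920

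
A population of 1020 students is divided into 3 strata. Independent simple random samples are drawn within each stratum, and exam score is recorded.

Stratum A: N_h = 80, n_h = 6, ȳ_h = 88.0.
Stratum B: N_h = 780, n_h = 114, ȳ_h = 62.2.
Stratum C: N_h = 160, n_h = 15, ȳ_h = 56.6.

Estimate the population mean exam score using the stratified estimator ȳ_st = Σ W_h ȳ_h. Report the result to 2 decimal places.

ȳ_st ≈ 63.35

N = Σ N_h = 1020. Stratum weights W_h = N_h/N.
ȳ_st = (80·88.0 + 780·62.2 + 160·56.6) / 1020 = 63.3451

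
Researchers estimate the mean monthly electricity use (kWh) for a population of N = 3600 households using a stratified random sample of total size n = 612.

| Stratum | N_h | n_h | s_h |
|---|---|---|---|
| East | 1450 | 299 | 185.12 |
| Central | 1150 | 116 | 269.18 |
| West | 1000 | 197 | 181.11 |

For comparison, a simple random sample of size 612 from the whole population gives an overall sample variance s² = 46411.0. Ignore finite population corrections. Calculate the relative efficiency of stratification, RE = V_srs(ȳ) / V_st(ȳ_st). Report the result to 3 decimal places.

V̂(ȳ_st) = Σ W_h² s_h²/n_h, with W_h = N_h/N and N = 3600:
  stratum East: (1450/3600)²·185.12²/299 = 18.5937
  stratum Central: (1150/3600)²·269.18²/116 = 63.7409
  stratum West: (1000/3600)²·181.11²/197 = 12.8474
V_st = 95.182
V_srs = s²/n = 46411.0/612 = 75.835
Relative efficiency = V_srs / V_st = 75.835/95.182 = 0.7967

RE ≈ 0.797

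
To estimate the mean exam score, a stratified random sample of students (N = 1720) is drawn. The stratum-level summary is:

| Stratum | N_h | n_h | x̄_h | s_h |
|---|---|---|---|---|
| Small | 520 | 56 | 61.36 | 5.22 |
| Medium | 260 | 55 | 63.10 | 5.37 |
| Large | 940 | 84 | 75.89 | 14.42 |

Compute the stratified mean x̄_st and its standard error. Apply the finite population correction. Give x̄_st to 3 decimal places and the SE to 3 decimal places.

x̄_st ≈ 69.564, SE ≈ 0.850

x̄_st = Σ W_h x̄_h = (520·61.36 + 260·63.10 + 940·75.89)/1720 = 69.56384
V̂(x̄_st) = Σ W_h² (1 − n_h/N_h) s_h²/n_h, with W_h = N_h/N and N = 1720:
  stratum Small: (520/1720)²·(1 − 56/520)·5.22²/56 = 0.0396842
  stratum Medium: (260/1720)²·(1 − 55/260)·5.37²/55 = 0.00944618
  stratum Large: (940/1720)²·(1 − 84/940)·14.42²/84 = 0.67328
V̂(x̄_st) = 0.722411
SE(x̄_st) = √0.722411 = 0.849947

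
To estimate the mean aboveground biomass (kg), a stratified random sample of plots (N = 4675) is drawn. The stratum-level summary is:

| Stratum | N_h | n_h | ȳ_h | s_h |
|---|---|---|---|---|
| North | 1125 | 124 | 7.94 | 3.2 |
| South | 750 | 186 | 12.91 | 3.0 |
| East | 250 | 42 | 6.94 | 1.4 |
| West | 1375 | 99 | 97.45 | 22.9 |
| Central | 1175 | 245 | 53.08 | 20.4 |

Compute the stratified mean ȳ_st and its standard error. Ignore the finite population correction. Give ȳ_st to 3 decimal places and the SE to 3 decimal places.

ȳ_st ≈ 46.356, SE ≈ 0.756

ȳ_st = Σ W_h ȳ_h = (1125·7.94 + 750·12.91 + 250·6.94 + 1375·97.45 + 1175·53.08)/4675 = 46.35567
V̂(ȳ_st) = Σ W_h² s_h²/n_h, with W_h = N_h/N and N = 4675:
  stratum North: (1125/4675)²·3.2²/124 = 0.00478212
  stratum South: (750/4675)²·3.0²/186 = 0.00124534
  stratum East: (250/4675)²·1.4²/42 = 0.000133452
  stratum West: (1375/4675)²·22.9²/99 = 0.458224
  stratum Central: (1175/4675)²·20.4²/245 = 0.107302
V̂(ȳ_st) = 0.571687
SE(ȳ_st) = √0.571687 = 0.7561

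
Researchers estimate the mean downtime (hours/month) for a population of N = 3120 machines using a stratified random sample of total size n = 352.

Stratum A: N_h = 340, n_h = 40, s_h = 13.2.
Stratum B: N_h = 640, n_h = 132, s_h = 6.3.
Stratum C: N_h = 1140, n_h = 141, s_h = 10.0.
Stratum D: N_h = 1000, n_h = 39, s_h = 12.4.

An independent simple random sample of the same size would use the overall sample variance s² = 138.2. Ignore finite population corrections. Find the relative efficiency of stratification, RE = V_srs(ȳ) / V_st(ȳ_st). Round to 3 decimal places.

V̂(ȳ_st) = Σ W_h² s_h²/n_h, with W_h = N_h/N and N = 3120:
  stratum A: (340/3120)²·13.2²/40 = 0.0517293
  stratum B: (640/3120)²·6.3²/132 = 0.012652
  stratum C: (1140/3120)²·10.0²/141 = 0.094685
  stratum D: (1000/3120)²·12.4²/39 = 0.405014
V_st = 0.56408
V_srs = s²/n = 138.2/352 = 0.392614
Relative efficiency = V_srs / V_st = 0.392614/0.56408 = 0.6960

RE ≈ 0.696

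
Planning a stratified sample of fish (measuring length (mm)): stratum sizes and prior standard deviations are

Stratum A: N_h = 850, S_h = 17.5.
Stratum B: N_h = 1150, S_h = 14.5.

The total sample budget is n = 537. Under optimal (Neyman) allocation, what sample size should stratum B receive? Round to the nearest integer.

284

Neyman allocation: n_h = n · N_h S_h / Σ N_i S_i, with n = 537.
  stratum A: N_h·S_h = 850·17.5 = 14875.00
  stratum B: N_h·S_h = 1150·14.5 = 16675.00
Σ N_h S_h = 31550.00
n for stratum B = 537·16675.00/31550.00 = 283.819 → 284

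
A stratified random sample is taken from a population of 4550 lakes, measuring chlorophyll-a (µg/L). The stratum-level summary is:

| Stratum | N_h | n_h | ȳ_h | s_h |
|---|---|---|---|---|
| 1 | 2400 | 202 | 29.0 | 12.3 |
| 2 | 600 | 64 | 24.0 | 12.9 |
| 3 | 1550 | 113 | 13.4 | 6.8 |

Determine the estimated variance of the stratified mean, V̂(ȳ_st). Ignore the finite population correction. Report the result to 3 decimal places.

V̂(ȳ_st) = Σ W_h² s_h²/n_h, with W_h = N_h/N and N = 4550:
  stratum 1: (2400/4550)²·12.3²/202 = 0.208381
  stratum 2: (600/4550)²·12.9²/64 = 0.0452146
  stratum 3: (1550/4550)²·6.8²/113 = 0.0474876
V̂(ȳ_st) = 0.301083

V̂(ȳ_st) ≈ 0.301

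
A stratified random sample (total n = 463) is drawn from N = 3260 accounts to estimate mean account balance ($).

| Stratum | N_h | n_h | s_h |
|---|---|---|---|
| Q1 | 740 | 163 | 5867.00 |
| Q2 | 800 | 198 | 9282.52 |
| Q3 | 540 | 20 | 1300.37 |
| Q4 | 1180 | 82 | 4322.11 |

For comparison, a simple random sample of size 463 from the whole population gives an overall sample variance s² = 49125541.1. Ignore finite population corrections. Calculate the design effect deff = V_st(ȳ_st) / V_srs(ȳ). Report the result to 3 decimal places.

V̂(ȳ_st) = Σ W_h² s_h²/n_h, with W_h = N_h/N and N = 3260:
  stratum Q1: (740/3260)²·5867.00²/163 = 10881.1
  stratum Q2: (800/3260)²·9282.52²/198 = 26206.6
  stratum Q3: (540/3260)²·1300.37²/20 = 2319.83
  stratum Q4: (1180/3260)²·4322.11²/82 = 29847.4
V_st = 69255
V_srs = s²/n = 49125541.1/463 = 106103
deff = V_st / V_srs = 69255/106103 = 0.6527

deff ≈ 0.653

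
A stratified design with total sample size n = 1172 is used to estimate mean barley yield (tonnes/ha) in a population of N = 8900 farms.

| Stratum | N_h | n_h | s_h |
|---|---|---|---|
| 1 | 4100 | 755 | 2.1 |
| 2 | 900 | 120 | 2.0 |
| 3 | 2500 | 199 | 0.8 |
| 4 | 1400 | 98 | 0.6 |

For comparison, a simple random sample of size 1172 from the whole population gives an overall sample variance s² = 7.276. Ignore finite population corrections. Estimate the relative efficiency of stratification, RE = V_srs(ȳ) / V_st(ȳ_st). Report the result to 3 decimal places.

V̂(ȳ_st) = Σ W_h² s_h²/n_h, with W_h = N_h/N and N = 8900:
  stratum 1: (4100/8900)²·2.1²/755 = 0.00123959
  stratum 2: (900/8900)²·2.0²/120 = 0.000340866
  stratum 3: (2500/8900)²·0.8²/199 = 0.000253762
  stratum 4: (1400/8900)²·0.6²/98 = 9.08976e-05
V_st = 0.00192512
V_srs = s²/n = 7.276/1172 = 0.00620819
Relative efficiency = V_srs / V_st = 0.00620819/0.00192512 = 3.2248

RE ≈ 3.225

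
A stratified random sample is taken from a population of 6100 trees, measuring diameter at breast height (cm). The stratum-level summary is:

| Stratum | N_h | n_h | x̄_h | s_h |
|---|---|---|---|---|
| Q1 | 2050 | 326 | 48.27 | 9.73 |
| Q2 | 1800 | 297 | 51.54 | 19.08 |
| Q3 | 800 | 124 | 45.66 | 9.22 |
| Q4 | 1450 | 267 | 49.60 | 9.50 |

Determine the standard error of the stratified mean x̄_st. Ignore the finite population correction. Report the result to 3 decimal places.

SE(x̄_st) ≈ 0.413

V̂(x̄_st) = Σ W_h² s_h²/n_h, with W_h = N_h/N and N = 6100:
  stratum Q1: (2050/6100)²·9.73²/326 = 0.0327987
  stratum Q2: (1800/6100)²·19.08²/297 = 0.10673
  stratum Q3: (800/6100)²·9.22²/124 = 0.0117913
  stratum Q4: (1450/6100)²·9.50²/267 = 0.0190991
V̂(x̄_st) = 0.170419
SE(x̄_st) = √0.170419 = 0.412818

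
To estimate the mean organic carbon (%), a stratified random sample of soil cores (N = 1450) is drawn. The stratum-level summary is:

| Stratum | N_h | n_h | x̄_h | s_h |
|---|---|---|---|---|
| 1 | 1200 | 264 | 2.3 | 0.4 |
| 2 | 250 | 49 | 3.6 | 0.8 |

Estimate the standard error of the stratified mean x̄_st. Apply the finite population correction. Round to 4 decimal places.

V̂(x̄_st) = Σ W_h² (1 − n_h/N_h) s_h²/n_h, with W_h = N_h/N and N = 1450:
  stratum 1: (1200/1450)²·(1 − 264/1200)·0.4²/264 = 0.00032377
  stratum 2: (250/1450)²·(1 − 49/250)·0.8²/49 = 0.000312165
V̂(x̄_st) = 0.000635935
SE(x̄_st) = √0.000635935 = 0.0252178

SE(x̄_st) ≈ 0.0252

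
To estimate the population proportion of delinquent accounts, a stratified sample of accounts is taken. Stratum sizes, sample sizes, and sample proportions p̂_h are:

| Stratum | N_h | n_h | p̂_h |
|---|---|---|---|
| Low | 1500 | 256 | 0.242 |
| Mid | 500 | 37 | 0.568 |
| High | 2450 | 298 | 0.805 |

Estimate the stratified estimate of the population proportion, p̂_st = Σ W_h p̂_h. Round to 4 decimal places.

p̂_st ≈ 0.5886

N = 4450; stratum weights W_h = N_h/N.
p̂_st = Σ W_h p̂_h = (1500·0.242 + 500·0.568 + 2450·0.805)/4450 = 0.58860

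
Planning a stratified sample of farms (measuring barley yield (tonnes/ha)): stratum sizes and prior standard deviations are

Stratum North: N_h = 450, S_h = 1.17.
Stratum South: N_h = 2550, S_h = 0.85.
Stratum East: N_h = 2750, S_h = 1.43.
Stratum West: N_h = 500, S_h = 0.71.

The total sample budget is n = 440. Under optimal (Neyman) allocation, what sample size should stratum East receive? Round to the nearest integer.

Neyman allocation: n_h = n · N_h S_h / Σ N_i S_i, with n = 440.
  stratum North: N_h·S_h = 450·1.17 = 526.50
  stratum South: N_h·S_h = 2550·0.85 = 2167.50
  stratum East: N_h·S_h = 2750·1.43 = 3932.50
  stratum West: N_h·S_h = 500·0.71 = 355.00
Σ N_h S_h = 6981.50
n for stratum East = 440·3932.50/6981.50 = 247.841 → 248

248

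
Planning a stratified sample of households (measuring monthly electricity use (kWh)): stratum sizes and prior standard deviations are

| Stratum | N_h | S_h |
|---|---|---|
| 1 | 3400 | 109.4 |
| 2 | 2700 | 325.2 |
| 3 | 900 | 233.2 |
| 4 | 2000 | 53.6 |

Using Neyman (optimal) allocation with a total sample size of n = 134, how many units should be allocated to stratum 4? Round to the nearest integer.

Neyman allocation: n_h = n · N_h S_h / Σ N_i S_i, with n = 134.
  stratum 1: N_h·S_h = 3400·109.4 = 371960.00
  stratum 2: N_h·S_h = 2700·325.2 = 878040.00
  stratum 3: N_h·S_h = 900·233.2 = 209880.00
  stratum 4: N_h·S_h = 2000·53.6 = 107200.00
Σ N_h S_h = 1567080.00
n for stratum 4 = 134·107200.00/1567080.00 = 9.167 → 9

9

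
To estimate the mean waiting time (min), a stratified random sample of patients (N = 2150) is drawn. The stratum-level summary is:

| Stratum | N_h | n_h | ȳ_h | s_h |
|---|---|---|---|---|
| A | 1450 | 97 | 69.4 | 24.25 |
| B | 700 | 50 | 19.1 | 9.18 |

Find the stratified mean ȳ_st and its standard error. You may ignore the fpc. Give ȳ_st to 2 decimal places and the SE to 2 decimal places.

ȳ_st ≈ 53.02, SE ≈ 1.71

ȳ_st = Σ W_h ȳ_h = (1450·69.4 + 700·19.1)/2150 = 53.02326
V̂(ȳ_st) = Σ W_h² s_h²/n_h, with W_h = N_h/N and N = 2150:
  stratum A: (1450/2150)²·24.25²/97 = 2.75747
  stratum B: (700/2150)²·9.18²/50 = 0.178663
V̂(ȳ_st) = 2.93613
SE(ȳ_st) = √2.93613 = 1.71351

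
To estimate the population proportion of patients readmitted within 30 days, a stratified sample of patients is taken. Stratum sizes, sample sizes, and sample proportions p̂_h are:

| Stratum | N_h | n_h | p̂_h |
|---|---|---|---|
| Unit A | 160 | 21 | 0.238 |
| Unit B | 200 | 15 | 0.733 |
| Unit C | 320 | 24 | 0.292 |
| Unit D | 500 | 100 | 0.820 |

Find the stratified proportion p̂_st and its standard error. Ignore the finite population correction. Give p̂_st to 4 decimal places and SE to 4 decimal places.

p̂_st ≈ 0.5832, SE ≈ 0.0387

N = 1180; stratum weights W_h = N_h/N.
p̂_st = Σ W_h p̂_h = (160·0.238 + 200·0.733 + 320·0.292 + 500·0.820)/1180 = 0.58315
V̂(p̂_st) = Σ W_h² p̂_h(1−p̂_h)/(n_h−1):
  stratum Unit A: (160/1180)²·0.238·0.762/20 = 0.000166716
  stratum Unit B: (200/1180)²·0.733·0.267/14 = 0.00040159
  stratum Unit C: (320/1180)²·0.292·0.708/23 = 0.000661035
  stratum Unit D: (500/1180)²·0.820·0.180/99 = 0.000267687
V̂(p̂_st) = 0.00149703; SE = √V̂ = 0.0386914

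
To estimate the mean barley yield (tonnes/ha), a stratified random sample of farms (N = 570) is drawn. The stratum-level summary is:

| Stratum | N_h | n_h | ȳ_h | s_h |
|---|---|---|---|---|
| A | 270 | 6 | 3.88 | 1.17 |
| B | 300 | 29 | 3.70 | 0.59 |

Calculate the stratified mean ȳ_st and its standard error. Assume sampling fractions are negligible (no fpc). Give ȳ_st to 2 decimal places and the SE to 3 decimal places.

ȳ_st = Σ W_h ȳ_h = (270·3.88 + 300·3.70)/570 = 3.78526
V̂(ȳ_st) = Σ W_h² s_h²/n_h, with W_h = N_h/N and N = 570:
  stratum A: (270/570)²·1.17²/6 = 0.0511916
  stratum B: (300/570)²·0.59²/29 = 0.00332505
V̂(ȳ_st) = 0.0545166
SE(ȳ_st) = √0.0545166 = 0.233488

ȳ_st ≈ 3.79, SE ≈ 0.233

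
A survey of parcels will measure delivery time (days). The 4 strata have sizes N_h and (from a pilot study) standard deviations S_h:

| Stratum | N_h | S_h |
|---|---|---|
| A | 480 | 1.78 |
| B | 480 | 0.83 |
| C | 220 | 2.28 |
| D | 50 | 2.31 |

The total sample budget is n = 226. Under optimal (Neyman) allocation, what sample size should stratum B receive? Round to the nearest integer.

48

Neyman allocation: n_h = n · N_h S_h / Σ N_i S_i, with n = 226.
  stratum A: N_h·S_h = 480·1.78 = 854.40
  stratum B: N_h·S_h = 480·0.83 = 398.40
  stratum C: N_h·S_h = 220·2.28 = 501.60
  stratum D: N_h·S_h = 50·2.31 = 115.50
Σ N_h S_h = 1869.90
n for stratum B = 226·398.40/1869.90 = 48.151 → 48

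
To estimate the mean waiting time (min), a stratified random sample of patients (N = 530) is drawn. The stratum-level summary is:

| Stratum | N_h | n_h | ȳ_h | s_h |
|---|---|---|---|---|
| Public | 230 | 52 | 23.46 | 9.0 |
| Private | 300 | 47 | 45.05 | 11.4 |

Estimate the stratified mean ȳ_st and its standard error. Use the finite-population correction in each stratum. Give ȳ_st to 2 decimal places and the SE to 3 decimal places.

ȳ_st = Σ W_h ȳ_h = (230·23.46 + 300·45.05)/530 = 35.68075
V̂(ȳ_st) = Σ W_h² (1 − n_h/N_h) s_h²/n_h, with W_h = N_h/N and N = 530:
  stratum Public: (230/530)²·(1 − 52/230)·9.0²/52 = 0.227027
  stratum Private: (300/530)²·(1 − 47/300)·11.4²/47 = 0.74714
V̂(ȳ_st) = 0.974167
SE(ȳ_st) = √0.974167 = 0.986999

ȳ_st ≈ 35.68, SE ≈ 0.987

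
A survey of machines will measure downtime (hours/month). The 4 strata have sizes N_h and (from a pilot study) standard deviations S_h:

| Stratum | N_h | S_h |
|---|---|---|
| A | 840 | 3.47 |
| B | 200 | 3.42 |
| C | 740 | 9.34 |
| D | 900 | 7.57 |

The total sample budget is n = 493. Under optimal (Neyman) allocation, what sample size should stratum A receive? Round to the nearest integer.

Neyman allocation: n_h = n · N_h S_h / Σ N_i S_i, with n = 493.
  stratum A: N_h·S_h = 840·3.47 = 2914.80
  stratum B: N_h·S_h = 200·3.42 = 684.00
  stratum C: N_h·S_h = 740·9.34 = 6911.60
  stratum D: N_h·S_h = 900·7.57 = 6813.00
Σ N_h S_h = 17323.40
n for stratum A = 493·2914.80/17323.40 = 82.951 → 83

83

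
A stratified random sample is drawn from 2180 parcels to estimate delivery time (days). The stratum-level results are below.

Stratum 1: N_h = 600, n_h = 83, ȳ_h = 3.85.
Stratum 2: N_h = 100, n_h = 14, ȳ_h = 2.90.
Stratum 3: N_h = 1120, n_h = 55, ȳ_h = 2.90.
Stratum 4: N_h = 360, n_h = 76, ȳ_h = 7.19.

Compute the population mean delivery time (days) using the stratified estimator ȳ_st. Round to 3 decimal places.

ȳ_st ≈ 3.870

N = Σ N_h = 2180. Stratum weights W_h = N_h/N.
ȳ_st = (600·3.85 + 100·2.90 + 1120·2.90 + 360·7.19) / 2180 = 3.86991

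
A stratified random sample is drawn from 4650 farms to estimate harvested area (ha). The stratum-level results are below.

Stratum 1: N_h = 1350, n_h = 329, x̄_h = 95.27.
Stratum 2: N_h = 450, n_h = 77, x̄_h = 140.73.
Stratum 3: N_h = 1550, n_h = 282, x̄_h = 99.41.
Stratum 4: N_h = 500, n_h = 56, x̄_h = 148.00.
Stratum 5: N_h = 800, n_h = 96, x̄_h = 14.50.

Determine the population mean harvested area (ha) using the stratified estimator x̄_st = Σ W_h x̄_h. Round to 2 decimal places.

N = Σ N_h = 4650. Stratum weights W_h = N_h/N.
x̄_st = (1350·95.27 + 450·140.73 + 1550·99.41 + 500·148.00 + 800·14.50) / 4650 = 92.8233

x̄_st ≈ 92.82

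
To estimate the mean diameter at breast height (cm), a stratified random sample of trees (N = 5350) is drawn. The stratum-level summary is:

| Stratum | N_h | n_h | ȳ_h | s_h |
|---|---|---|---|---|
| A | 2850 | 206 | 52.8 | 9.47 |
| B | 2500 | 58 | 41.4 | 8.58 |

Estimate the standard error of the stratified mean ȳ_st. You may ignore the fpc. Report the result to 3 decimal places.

SE(ȳ_st) ≈ 0.633

V̂(ȳ_st) = Σ W_h² s_h²/n_h, with W_h = N_h/N and N = 5350:
  stratum A: (2850/5350)²·9.47²/206 = 0.123542
  stratum B: (2500/5350)²·8.58²/58 = 0.277153
V̂(ȳ_st) = 0.400695
SE(ȳ_st) = √0.400695 = 0.633005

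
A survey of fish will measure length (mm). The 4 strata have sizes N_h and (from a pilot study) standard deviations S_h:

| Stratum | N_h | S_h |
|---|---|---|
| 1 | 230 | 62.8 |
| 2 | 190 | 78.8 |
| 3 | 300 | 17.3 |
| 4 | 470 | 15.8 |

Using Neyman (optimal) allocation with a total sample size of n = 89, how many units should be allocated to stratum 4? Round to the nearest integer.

16

Neyman allocation: n_h = n · N_h S_h / Σ N_i S_i, with n = 89.
  stratum 1: N_h·S_h = 230·62.8 = 14444.00
  stratum 2: N_h·S_h = 190·78.8 = 14972.00
  stratum 3: N_h·S_h = 300·17.3 = 5190.00
  stratum 4: N_h·S_h = 470·15.8 = 7426.00
Σ N_h S_h = 42032.00
n for stratum 4 = 89·7426.00/42032.00 = 15.724 → 16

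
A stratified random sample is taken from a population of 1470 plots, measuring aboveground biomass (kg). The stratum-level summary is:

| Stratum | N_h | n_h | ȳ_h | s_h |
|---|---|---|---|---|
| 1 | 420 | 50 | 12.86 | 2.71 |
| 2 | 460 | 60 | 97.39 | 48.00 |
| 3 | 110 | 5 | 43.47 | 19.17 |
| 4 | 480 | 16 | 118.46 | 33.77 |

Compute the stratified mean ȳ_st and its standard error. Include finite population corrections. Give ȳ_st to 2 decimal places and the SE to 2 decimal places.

ȳ_st = Σ W_h ȳ_h = (420·12.86 + 460·97.39 + 110·43.47 + 480·118.46)/1470 = 76.08374
V̂(ȳ_st) = Σ W_h² (1 − n_h/N_h) s_h²/n_h, with W_h = N_h/N and N = 1470:
  stratum 1: (420/1470)²·(1 − 50/420)·2.71²/50 = 0.0105629
  stratum 2: (460/1470)²·(1 − 60/460)·48.00²/60 = 3.26975
  stratum 3: (110/1470)²·(1 − 5/110)·19.17²/5 = 0.392845
  stratum 4: (480/1470)²·(1 − 16/480)·33.77²/16 = 7.34627
V̂(ȳ_st) = 11.0194
SE(ȳ_st) = √11.0194 = 3.31955

ȳ_st ≈ 76.08, SE ≈ 3.32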